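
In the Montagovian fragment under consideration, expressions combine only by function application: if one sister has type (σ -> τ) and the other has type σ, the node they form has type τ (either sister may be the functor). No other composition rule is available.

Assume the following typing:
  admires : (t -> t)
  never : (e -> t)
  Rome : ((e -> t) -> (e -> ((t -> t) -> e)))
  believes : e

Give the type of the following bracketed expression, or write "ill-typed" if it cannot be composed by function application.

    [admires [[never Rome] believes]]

e

[never Rome] — Rome of type ((e -> t) -> (e -> ((t -> t) -> e))) combines with never of type (e -> t): type (e -> ((t -> t) -> e)).
[[never Rome] believes] — [never Rome] of type (e -> ((t -> t) -> e)) combines with believes of type e: type ((t -> t) -> e).
[admires [[never Rome] believes]] — [[never Rome] believes] of type ((t -> t) -> e) combines with admires of type (t -> t): type e.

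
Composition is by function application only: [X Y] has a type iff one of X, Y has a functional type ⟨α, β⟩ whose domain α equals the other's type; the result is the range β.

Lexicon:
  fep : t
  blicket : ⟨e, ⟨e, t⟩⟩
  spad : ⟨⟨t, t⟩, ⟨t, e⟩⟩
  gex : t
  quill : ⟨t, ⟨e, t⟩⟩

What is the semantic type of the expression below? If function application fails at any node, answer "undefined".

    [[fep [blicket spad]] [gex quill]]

[blicket spad]: ⟨e, ⟨e, t⟩⟩ with ⟨⟨t, t⟩, ⟨t, e⟩⟩ — neither is a function whose domain matches the other; composition fails here.

undefined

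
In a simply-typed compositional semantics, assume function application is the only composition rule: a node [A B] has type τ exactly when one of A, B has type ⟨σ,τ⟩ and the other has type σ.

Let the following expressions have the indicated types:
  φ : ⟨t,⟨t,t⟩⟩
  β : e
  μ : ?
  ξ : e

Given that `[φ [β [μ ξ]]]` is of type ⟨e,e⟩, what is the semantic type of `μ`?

⟨e,⟨e,⟨⟨t,⟨t,t⟩⟩,⟨e,e⟩⟩⟩⟩

For [φ [β [μ ξ]]] to have type ⟨e,e⟩ with φ of type ⟨t,⟨t,t⟩⟩, [β [μ ξ]] must be the function: [β [μ ξ]] : ⟨⟨t,⟨t,t⟩⟩,⟨e,e⟩⟩.
For [β [μ ξ]] to have type ⟨⟨t,⟨t,t⟩⟩,⟨e,e⟩⟩ with β of type e, [μ ξ] must be the function: [μ ξ] : ⟨e,⟨⟨t,⟨t,t⟩⟩,⟨e,e⟩⟩⟩.
For [μ ξ] to have type ⟨e,⟨⟨t,⟨t,t⟩⟩,⟨e,e⟩⟩⟩ with ξ of type e, μ must be the function: μ : ⟨e,⟨e,⟨⟨t,⟨t,t⟩⟩,⟨e,e⟩⟩⟩⟩.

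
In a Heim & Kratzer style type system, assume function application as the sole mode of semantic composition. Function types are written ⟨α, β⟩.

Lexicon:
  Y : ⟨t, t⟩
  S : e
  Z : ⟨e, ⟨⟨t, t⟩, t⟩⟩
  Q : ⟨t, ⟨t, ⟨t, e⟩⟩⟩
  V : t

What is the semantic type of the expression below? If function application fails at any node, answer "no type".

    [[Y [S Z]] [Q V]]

⟨t, e⟩

At [S Z], Z : ⟨e, ⟨⟨t, t⟩, t⟩⟩ takes S : e, giving ⟨⟨t, t⟩, t⟩.
At [Y [S Z]], [S Z] : ⟨⟨t, t⟩, t⟩ takes Y : ⟨t, t⟩, giving t.
At [Q V], Q : ⟨t, ⟨t, ⟨t, e⟩⟩⟩ takes V : t, giving ⟨t, ⟨t, e⟩⟩.
At [[Y [S Z]] [Q V]], [Q V] : ⟨t, ⟨t, e⟩⟩ takes [Y [S Z]] : t, giving ⟨t, e⟩.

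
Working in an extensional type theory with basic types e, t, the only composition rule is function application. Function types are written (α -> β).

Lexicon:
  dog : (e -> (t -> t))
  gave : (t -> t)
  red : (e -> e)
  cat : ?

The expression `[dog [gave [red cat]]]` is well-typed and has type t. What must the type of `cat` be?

[dog [gave [red cat]]] must have type t. The sister dog has type (e -> (t -> t)); that is not a function onto t, so [gave [red cat]] must be the functor, of type ((e -> (t -> t)) -> t).
[gave [red cat]] must have type ((e -> (t -> t)) -> t). The sister gave has type (t -> t); that is not a function onto ((e -> (t -> t)) -> t), so [red cat] must be the functor, of type ((t -> t) -> ((e -> (t -> t)) -> t)).
[red cat] must have type ((t -> t) -> ((e -> (t -> t)) -> t)). The sister red has type (e -> e); that is not a function onto ((t -> t) -> ((e -> (t -> t)) -> t)), so cat must be the functor, of type ((e -> e) -> ((t -> t) -> ((e -> (t -> t)) -> t))).

((e -> e) -> ((t -> t) -> ((e -> (t -> t)) -> t)))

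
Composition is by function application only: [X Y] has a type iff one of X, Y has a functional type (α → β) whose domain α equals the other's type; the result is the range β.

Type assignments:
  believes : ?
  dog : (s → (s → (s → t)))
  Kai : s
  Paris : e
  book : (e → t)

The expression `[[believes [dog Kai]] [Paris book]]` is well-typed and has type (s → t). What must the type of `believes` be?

((s → (s → t)) → (t → (s → t)))

[[believes [dog Kai]] [Paris book]] is required to be (s → t). [Paris book] : t cannot yield (s → t) as functor, so [believes [dog Kai]] : (t → (s → t)).
[believes [dog Kai]] is required to be (t → (s → t)). [dog Kai] : (s → (s → t)) cannot yield (t → (s → t)) as functor, so believes : ((s → (s → t)) → (t → (s → t))).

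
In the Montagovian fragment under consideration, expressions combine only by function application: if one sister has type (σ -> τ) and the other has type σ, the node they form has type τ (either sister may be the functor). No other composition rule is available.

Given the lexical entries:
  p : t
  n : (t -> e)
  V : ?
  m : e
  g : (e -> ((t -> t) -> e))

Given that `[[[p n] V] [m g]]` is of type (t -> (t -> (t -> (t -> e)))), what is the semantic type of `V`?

(e -> (((t -> t) -> e) -> (t -> (t -> (t -> (t -> e))))))

[[[p n] V] [m g]] must have type (t -> (t -> (t -> (t -> e)))). The sister [m g] has type ((t -> t) -> e); that is not a function onto (t -> (t -> (t -> (t -> e)))), so [[p n] V] must be the functor, of type (((t -> t) -> e) -> (t -> (t -> (t -> (t -> e))))).
[[p n] V] must have type (((t -> t) -> e) -> (t -> (t -> (t -> (t -> e))))). The sister [p n] has type e; that is not a function onto (((t -> t) -> e) -> (t -> (t -> (t -> (t -> e))))), so V must be the functor, of type (e -> (((t -> t) -> e) -> (t -> (t -> (t -> (t -> e)))))).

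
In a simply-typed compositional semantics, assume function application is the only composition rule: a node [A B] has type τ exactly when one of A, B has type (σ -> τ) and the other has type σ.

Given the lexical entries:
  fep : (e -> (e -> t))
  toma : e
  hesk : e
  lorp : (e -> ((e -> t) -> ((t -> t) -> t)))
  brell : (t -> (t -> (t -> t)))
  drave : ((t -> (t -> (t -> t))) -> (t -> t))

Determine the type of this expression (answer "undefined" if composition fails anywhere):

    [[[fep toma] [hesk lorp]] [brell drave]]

[fep toma]: (e -> (e -> t)) applied to e yields (e -> t).
[hesk lorp]: (e -> ((e -> t) -> ((t -> t) -> t))) applied to e yields ((e -> t) -> ((t -> t) -> t)).
[[fep toma] [hesk lorp]]: ((e -> t) -> ((t -> t) -> t)) applied to (e -> t) yields ((t -> t) -> t).
[brell drave]: ((t -> (t -> (t -> t))) -> (t -> t)) applied to (t -> (t -> (t -> t))) yields (t -> t).
[[[fep toma] [hesk lorp]] [brell drave]]: ((t -> t) -> t) applied to (t -> t) yields t.

t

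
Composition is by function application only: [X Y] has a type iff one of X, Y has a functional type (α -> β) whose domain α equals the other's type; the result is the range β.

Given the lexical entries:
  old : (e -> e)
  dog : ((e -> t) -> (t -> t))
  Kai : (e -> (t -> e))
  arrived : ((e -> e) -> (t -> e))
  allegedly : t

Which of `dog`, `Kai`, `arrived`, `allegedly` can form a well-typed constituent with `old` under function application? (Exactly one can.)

dog : ((e -> t) -> (t -> t)) — no; old wants e, and dog wants (e -> t).
Kai : (e -> (t -> e)) — no; old wants e, and Kai wants e.
arrived — combines: arrived : ((e -> e) -> (t -> e)) takes old : (e -> e) as argument, giving (t -> e).
allegedly : t — no; old wants e, and allegedly wants nothing (atomic).

arrived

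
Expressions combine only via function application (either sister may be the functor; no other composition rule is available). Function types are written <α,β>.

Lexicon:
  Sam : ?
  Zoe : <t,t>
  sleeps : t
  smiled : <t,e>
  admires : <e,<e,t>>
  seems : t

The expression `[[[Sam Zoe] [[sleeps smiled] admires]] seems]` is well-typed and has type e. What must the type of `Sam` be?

At [[[Sam Zoe] [[sleeps smiled] admires]] seems] (required: e): seems is t, which is not a function with range e; hence [[Sam Zoe] [[sleeps smiled] admires]] is the functor — type <t,e>.
At [[Sam Zoe] [[sleeps smiled] admires]] (required: <t,e>): [[sleeps smiled] admires] is <e,t>, which is not a function with range <t,e>; hence [Sam Zoe] is the functor — type <<e,t>,<t,e>>.
At [Sam Zoe] (required: <<e,t>,<t,e>>): Zoe is <t,t>, which is not a function with range <<e,t>,<t,e>>; hence Sam is the functor — type <<t,t>,<<e,t>,<t,e>>>.

<<t,t>,<<e,t>,<t,e>>>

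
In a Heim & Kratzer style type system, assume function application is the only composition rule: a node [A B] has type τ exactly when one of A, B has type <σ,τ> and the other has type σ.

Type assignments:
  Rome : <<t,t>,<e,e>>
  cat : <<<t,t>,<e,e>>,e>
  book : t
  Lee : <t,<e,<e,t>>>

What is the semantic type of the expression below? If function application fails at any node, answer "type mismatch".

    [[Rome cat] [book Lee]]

<e,t>

At [Rome cat], cat : <<<t,t>,<e,e>>,e> takes Rome : <<t,t>,<e,e>>, giving e.
At [book Lee], Lee : <t,<e,<e,t>>> takes book : t, giving <e,<e,t>>.
At [[Rome cat] [book Lee]], [book Lee] : <e,<e,t>> takes [Rome cat] : e, giving <e,t>.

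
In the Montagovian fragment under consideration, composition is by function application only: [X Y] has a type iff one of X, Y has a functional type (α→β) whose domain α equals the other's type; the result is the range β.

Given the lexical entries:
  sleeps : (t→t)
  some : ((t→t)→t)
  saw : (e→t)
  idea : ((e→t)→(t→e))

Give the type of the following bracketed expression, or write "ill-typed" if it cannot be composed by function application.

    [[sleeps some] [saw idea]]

[sleeps some] — some of type ((t→t)→t) combines with sleeps of type (t→t): type t.
[saw idea] — idea of type ((e→t)→(t→e)) combines with saw of type (e→t): type (t→e).
[[sleeps some] [saw idea]] — [saw idea] of type (t→e) combines with [sleeps some] of type t: type e.

e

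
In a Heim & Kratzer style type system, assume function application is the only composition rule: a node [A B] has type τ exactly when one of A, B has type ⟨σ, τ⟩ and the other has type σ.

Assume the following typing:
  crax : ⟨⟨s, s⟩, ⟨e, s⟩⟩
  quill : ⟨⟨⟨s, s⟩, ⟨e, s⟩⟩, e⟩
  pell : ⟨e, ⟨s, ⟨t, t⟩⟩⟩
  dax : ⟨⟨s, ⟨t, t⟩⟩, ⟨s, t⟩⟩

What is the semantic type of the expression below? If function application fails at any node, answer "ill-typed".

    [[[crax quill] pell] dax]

At [crax quill], quill : ⟨⟨⟨s, s⟩, ⟨e, s⟩⟩, e⟩ takes crax : ⟨⟨s, s⟩, ⟨e, s⟩⟩, giving e.
At [[crax quill] pell], pell : ⟨e, ⟨s, ⟨t, t⟩⟩⟩ takes [crax quill] : e, giving ⟨s, ⟨t, t⟩⟩.
At [[[crax quill] pell] dax], dax : ⟨⟨s, ⟨t, t⟩⟩, ⟨s, t⟩⟩ takes [[crax quill] pell] : ⟨s, ⟨t, t⟩⟩, giving ⟨s, t⟩.

⟨s, t⟩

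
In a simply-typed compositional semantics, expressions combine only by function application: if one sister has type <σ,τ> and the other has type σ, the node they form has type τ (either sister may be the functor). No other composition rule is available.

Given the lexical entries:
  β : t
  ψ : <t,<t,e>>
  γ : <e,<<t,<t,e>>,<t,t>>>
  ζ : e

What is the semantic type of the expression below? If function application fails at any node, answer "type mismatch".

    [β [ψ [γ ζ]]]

t

[γ ζ]: γ is <e,<<t,<t,e>>,<t,t>>>, ζ is e; result <<t,<t,e>>,<t,t>>.
[ψ [γ ζ]]: [γ ζ] is <<t,<t,e>>,<t,t>>, ψ is <t,<t,e>>; result <t,t>.
[β [ψ [γ ζ]]]: [ψ [γ ζ]] is <t,t>, β is t; result t.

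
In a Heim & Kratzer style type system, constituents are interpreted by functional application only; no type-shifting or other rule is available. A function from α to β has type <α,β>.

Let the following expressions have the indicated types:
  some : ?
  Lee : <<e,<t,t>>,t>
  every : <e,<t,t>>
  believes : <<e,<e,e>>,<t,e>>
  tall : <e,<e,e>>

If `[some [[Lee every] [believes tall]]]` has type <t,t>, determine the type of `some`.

<e,<t,t>>

[some [[Lee every] [believes tall]]] must have type <t,t>. The sister [[Lee every] [believes tall]] has type e; that is not a function onto <t,t>, so some must be the functor, of type <e,<t,t>>.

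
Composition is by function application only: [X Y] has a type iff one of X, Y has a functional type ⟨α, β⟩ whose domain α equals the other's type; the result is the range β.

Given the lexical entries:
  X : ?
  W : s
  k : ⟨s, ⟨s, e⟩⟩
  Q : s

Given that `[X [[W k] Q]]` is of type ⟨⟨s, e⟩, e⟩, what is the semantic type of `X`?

For [X [[W k] Q]] to have type ⟨⟨s, e⟩, e⟩ with [[W k] Q] of type e, X must be the function: X : ⟨e, ⟨⟨s, e⟩, e⟩⟩.

⟨e, ⟨⟨s, e⟩, e⟩⟩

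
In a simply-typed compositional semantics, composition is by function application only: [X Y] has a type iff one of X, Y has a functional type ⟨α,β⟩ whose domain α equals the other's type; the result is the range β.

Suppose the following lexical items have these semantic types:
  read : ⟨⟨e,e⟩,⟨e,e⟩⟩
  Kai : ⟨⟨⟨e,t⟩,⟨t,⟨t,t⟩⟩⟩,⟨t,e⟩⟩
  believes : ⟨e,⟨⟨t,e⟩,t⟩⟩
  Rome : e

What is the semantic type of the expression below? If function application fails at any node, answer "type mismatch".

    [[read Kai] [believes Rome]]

type mismatch

At [read Kai]: neither ⟨⟨e,e⟩,⟨e,e⟩⟩ nor ⟨⟨⟨e,t⟩,⟨t,⟨t,t⟩⟩⟩,⟨t,e⟩⟩ can take the other as argument; the node is ill-typed.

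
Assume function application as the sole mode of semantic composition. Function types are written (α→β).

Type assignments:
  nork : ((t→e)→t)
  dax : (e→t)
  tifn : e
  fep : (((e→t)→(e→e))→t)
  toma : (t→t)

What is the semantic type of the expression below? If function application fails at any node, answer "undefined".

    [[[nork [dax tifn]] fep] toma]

undefined

[dax tifn]: (e→t) applied to e yields t.
[nork [dax tifn]]: ((t→e)→t) with t — neither is a function whose domain matches the other; composition fails here.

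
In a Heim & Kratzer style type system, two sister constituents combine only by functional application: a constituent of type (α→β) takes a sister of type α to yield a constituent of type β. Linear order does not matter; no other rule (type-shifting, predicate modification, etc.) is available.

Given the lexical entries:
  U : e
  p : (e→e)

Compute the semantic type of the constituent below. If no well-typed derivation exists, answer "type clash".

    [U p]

[U p] — p of type (e→e) combines with U of type e: type e.

e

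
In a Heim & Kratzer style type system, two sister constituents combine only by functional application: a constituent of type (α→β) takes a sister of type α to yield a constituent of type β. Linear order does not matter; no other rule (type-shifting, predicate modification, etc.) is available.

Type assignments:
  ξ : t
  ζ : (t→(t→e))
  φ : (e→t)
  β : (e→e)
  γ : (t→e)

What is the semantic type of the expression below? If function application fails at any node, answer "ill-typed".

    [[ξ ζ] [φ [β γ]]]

At [ξ ζ], ζ : (t→(t→e)) takes ξ : t, giving (t→e).
[β γ]: (e→e) and (t→e) cannot combine by function application — type clash.

ill-typed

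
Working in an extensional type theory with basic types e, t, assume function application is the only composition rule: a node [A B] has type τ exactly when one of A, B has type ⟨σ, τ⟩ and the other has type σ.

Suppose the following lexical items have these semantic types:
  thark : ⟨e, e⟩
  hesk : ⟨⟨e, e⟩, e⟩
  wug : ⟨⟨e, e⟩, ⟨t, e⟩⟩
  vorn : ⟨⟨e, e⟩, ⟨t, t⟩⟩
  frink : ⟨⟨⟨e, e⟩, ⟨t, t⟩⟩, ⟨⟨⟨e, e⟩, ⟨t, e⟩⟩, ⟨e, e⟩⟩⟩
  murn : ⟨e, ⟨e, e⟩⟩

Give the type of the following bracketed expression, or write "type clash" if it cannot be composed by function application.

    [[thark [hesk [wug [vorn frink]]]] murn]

⟨e, e⟩

At [vorn frink], frink : ⟨⟨⟨e, e⟩, ⟨t, t⟩⟩, ⟨⟨⟨e, e⟩, ⟨t, e⟩⟩, ⟨e, e⟩⟩⟩ takes vorn : ⟨⟨e, e⟩, ⟨t, t⟩⟩, giving ⟨⟨⟨e, e⟩, ⟨t, e⟩⟩, ⟨e, e⟩⟩.
At [wug [vorn frink]], [vorn frink] : ⟨⟨⟨e, e⟩, ⟨t, e⟩⟩, ⟨e, e⟩⟩ takes wug : ⟨⟨e, e⟩, ⟨t, e⟩⟩, giving ⟨e, e⟩.
At [hesk [wug [vorn frink]]], hesk : ⟨⟨e, e⟩, e⟩ takes [wug [vorn frink]] : ⟨e, e⟩, giving e.
At [thark [hesk [wug [vorn frink]]]], thark : ⟨e, e⟩ takes [hesk [wug [vorn frink]]] : e, giving e.
At [[thark [hesk [wug [vorn frink]]]] murn], murn : ⟨e, ⟨e, e⟩⟩ takes [thark [hesk [wug [vorn frink]]]] : e, giving ⟨e, e⟩.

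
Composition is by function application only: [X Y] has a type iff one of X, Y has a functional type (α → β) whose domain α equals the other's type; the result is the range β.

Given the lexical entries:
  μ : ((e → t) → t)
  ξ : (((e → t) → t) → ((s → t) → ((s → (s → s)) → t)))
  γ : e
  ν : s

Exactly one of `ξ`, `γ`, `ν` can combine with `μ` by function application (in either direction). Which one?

ξ — combines: ξ : (((e → t) → t) → ((s → t) → ((s → (s → s)) → t))) takes μ : ((e → t) → t) as argument, giving ((s → t) → ((s → (s → s)) → t)).
γ : e — does not combine with μ.
ν : s — does not combine with μ.

ξ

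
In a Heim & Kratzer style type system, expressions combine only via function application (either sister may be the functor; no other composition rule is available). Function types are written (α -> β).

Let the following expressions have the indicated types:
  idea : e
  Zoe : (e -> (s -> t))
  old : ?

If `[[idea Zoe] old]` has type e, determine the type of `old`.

For [[idea Zoe] old] to have type e with [idea Zoe] of type (s -> t), old must be the function: old : ((s -> t) -> e).

((s -> t) -> e)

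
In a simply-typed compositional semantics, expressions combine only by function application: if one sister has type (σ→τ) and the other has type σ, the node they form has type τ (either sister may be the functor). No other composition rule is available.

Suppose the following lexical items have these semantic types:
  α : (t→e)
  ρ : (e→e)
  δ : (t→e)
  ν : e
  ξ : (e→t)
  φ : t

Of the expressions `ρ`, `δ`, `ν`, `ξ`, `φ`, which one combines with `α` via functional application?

ρ : (e→e) — no; α wants t, and ρ wants e.
δ : (t→e) — no; α wants t, and δ wants t.
ν : e — no; α wants t, and ν wants nothing (atomic).
ξ : (e→t) — no; α wants t, and ξ wants e.
φ — combines: α : (t→e) takes φ : t as argument, giving e.

φ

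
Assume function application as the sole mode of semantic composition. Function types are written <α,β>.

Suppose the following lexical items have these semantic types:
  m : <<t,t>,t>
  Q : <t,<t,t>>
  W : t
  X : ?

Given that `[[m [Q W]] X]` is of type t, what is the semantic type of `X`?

<t,t>

[[m [Q W]] X] must have type t. The sister [m [Q W]] has type t; that is not a function onto t, so X must be the functor, of type <t,t>.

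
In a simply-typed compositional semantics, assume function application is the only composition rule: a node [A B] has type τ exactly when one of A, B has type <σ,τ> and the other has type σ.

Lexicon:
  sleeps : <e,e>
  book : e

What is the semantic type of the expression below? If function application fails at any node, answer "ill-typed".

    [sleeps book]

e

At [sleeps book], sleeps : <e,e> takes book : e, giving e.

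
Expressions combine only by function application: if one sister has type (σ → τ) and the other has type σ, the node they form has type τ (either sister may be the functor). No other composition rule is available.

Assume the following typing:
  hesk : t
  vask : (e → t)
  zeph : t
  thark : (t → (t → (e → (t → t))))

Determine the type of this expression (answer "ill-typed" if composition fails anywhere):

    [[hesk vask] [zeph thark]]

[hesk vask]: t with (e → t) — neither is a function whose domain matches the other; composition fails here.

ill-typed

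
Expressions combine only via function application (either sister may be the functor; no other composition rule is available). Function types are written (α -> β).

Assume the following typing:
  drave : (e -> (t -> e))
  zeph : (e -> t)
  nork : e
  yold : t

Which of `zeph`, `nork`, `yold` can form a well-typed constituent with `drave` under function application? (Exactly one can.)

zeph : (e -> t) — no; drave wants e, and zeph wants e.
nork — combines: drave : (e -> (t -> e)) takes nork : e as argument, giving (t -> e).
yold : t — no; drave wants e, and yold wants nothing (atomic).

nork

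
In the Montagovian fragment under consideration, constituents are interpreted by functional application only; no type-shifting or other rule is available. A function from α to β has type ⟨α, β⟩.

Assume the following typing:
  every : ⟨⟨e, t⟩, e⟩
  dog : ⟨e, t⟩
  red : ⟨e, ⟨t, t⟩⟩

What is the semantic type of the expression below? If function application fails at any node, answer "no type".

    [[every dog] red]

[every dog]: ⟨⟨e, t⟩, e⟩ applied to ⟨e, t⟩ yields e.
[[every dog] red]: ⟨e, ⟨t, t⟩⟩ applied to e yields ⟨t, t⟩.

⟨t, t⟩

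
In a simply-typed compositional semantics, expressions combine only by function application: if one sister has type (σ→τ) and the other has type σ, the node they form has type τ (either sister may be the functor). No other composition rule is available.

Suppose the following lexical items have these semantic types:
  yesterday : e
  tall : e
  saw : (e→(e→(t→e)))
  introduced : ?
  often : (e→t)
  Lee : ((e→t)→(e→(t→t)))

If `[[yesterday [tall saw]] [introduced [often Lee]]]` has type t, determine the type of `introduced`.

((e→(t→t))→((t→e)→t))

At [[yesterday [tall saw]] [introduced [often Lee]]] (required: t): [yesterday [tall saw]] is (t→e), which is not a function with range t; hence [introduced [often Lee]] is the functor — type ((t→e)→t).
At [introduced [often Lee]] (required: ((t→e)→t)): [often Lee] is (e→(t→t)), which is not a function with range ((t→e)→t); hence introduced is the functor — type ((e→(t→t))→((t→e)→t)).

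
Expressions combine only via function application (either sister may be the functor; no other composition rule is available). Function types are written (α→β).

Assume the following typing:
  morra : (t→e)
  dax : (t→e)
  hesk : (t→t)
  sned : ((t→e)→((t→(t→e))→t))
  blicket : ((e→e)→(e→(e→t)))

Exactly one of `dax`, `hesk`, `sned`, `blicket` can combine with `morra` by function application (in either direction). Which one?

sned

dax : (t→e) — no; morra wants t, and dax wants t.
hesk : (t→t) — no; morra wants t, and hesk wants t.
sned — combines: sned : ((t→e)→((t→(t→e))→t)) takes morra : (t→e) as argument, giving ((t→(t→e))→t).
blicket : ((e→e)→(e→(e→t))) — no; morra wants t, and blicket wants (e→e).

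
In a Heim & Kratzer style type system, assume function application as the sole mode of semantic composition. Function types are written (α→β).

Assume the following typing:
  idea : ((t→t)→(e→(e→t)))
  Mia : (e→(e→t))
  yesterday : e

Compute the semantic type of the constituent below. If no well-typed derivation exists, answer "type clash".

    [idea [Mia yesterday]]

type clash

[Mia yesterday]: (e→(e→t)) applied to e yields (e→t).
[idea [Mia yesterday]]: ((t→t)→(e→(e→t))) and (e→t) cannot combine by function application — type clash.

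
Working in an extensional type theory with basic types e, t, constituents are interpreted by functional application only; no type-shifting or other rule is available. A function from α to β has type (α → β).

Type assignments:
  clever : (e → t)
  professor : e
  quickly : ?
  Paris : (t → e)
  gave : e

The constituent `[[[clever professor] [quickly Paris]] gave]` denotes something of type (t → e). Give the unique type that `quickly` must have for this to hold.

((t → e) → (t → (e → (t → e))))

For [[[clever professor] [quickly Paris]] gave] to have type (t → e) with gave of type e, [[clever professor] [quickly Paris]] must be the function: [[clever professor] [quickly Paris]] : (e → (t → e)).
For [[clever professor] [quickly Paris]] to have type (e → (t → e)) with [clever professor] of type t, [quickly Paris] must be the function: [quickly Paris] : (t → (e → (t → e))).
For [quickly Paris] to have type (t → (e → (t → e))) with Paris of type (t → e), quickly must be the function: quickly : ((t → e) → (t → (e → (t → e)))).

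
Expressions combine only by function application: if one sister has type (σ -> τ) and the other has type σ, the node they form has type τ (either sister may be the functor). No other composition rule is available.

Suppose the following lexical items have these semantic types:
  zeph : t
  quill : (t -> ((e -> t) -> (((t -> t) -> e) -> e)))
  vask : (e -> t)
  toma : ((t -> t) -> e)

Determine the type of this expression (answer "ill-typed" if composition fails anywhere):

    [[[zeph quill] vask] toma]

[zeph quill]: functor quill : (t -> ((e -> t) -> (((t -> t) -> e) -> e))), argument zeph : t; result ((e -> t) -> (((t -> t) -> e) -> e)).
[[zeph quill] vask]: functor [zeph quill] : ((e -> t) -> (((t -> t) -> e) -> e)), argument vask : (e -> t); result (((t -> t) -> e) -> e).
[[[zeph quill] vask] toma]: functor [[zeph quill] vask] : (((t -> t) -> e) -> e), argument toma : ((t -> t) -> e); result e.

e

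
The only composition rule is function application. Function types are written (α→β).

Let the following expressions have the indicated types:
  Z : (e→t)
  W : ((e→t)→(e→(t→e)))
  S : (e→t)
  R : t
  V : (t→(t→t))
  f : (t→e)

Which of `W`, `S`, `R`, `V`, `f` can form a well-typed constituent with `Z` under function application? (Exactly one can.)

W — combines: W : ((e→t)→(e→(t→e))) takes Z : (e→t) as argument, giving (e→(t→e)).
S : (e→t) — no; Z wants e, and S wants e.
R : t — no; Z wants e, and R wants nothing (atomic).
V : (t→(t→t)) — no; Z wants e, and V wants t.
f : (t→e) — no; Z wants e, and f wants t.

W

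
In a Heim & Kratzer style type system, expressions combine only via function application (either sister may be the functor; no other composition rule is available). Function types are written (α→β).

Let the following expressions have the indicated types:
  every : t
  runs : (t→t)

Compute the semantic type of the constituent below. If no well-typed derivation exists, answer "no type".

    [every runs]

t

[every runs]: runs is (t→t), every is t; result t.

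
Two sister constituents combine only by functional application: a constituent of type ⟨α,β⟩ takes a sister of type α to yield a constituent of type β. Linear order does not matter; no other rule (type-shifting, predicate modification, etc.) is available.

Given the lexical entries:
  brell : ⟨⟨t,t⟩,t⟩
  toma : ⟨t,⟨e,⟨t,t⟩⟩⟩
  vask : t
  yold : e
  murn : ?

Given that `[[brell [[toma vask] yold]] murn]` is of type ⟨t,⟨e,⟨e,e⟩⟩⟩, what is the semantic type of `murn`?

For [[brell [[toma vask] yold]] murn] to have type ⟨t,⟨e,⟨e,e⟩⟩⟩ with [brell [[toma vask] yold]] of type t, murn must be the function: murn : ⟨t,⟨t,⟨e,⟨e,e⟩⟩⟩⟩.

⟨t,⟨t,⟨e,⟨e,e⟩⟩⟩⟩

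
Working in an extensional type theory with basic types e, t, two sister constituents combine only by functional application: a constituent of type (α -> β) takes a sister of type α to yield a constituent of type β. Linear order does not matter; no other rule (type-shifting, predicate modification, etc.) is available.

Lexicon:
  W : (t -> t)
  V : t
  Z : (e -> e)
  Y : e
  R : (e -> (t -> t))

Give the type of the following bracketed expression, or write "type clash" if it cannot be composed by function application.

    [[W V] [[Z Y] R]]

[W V]: (t -> t) applied to t yields t.
[Z Y]: (e -> e) applied to e yields e.
[[Z Y] R]: (e -> (t -> t)) applied to e yields (t -> t).
[[W V] [[Z Y] R]]: (t -> t) applied to t yields t.

t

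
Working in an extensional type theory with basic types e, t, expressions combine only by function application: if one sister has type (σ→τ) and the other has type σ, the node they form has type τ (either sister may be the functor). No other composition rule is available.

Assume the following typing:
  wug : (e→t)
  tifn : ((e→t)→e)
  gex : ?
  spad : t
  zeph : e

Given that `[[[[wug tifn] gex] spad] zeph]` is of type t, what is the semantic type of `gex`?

At [[[[wug tifn] gex] spad] zeph] (required: t): zeph is e, which is not a function with range t; hence [[[wug tifn] gex] spad] is the functor — type (e→t).
At [[[wug tifn] gex] spad] (required: (e→t)): spad is t, which is not a function with range (e→t); hence [[wug tifn] gex] is the functor — type (t→(e→t)).
At [[wug tifn] gex] (required: (t→(e→t))): [wug tifn] is e, which is not a function with range (t→(e→t)); hence gex is the functor — type (e→(t→(e→t))).

(e→(t→(e→t)))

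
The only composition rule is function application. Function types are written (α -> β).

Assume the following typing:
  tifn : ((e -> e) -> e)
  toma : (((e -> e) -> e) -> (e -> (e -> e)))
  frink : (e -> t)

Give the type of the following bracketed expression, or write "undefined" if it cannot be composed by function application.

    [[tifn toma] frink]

[tifn toma] — toma of type (((e -> e) -> e) -> (e -> (e -> e))) combines with tifn of type ((e -> e) -> e): type (e -> (e -> e)).
[[tifn toma] frink]: (e -> (e -> e)) and (e -> t) cannot combine by function application — type clash.

undefined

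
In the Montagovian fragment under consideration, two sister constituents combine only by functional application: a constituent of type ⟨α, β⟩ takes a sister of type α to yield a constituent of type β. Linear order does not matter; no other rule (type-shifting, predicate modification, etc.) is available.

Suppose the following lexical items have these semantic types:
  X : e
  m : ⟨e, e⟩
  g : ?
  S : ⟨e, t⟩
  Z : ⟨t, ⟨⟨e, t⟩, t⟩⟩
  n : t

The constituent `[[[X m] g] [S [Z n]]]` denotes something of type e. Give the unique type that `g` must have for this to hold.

[[[X m] g] [S [Z n]]] must have type e. The sister [S [Z n]] has type t; that is not a function onto e, so [[X m] g] must be the functor, of type ⟨t, e⟩.
[[X m] g] must have type ⟨t, e⟩. The sister [X m] has type e; that is not a function onto ⟨t, e⟩, so g must be the functor, of type ⟨e, ⟨t, e⟩⟩.

⟨e, ⟨t, e⟩⟩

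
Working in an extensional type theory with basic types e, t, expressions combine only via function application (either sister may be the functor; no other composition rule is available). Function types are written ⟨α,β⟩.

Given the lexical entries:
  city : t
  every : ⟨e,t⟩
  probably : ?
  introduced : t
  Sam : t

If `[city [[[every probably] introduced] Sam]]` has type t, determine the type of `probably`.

⟨⟨e,t⟩,⟨t,⟨t,⟨t,t⟩⟩⟩⟩

At [city [[[every probably] introduced] Sam]] (required: t): city is t, which is not a function with range t; hence [[[every probably] introduced] Sam] is the functor — type ⟨t,t⟩.
At [[[every probably] introduced] Sam] (required: ⟨t,t⟩): Sam is t, which is not a function with range ⟨t,t⟩; hence [[every probably] introduced] is the functor — type ⟨t,⟨t,t⟩⟩.
At [[every probably] introduced] (required: ⟨t,⟨t,t⟩⟩): introduced is t, which is not a function with range ⟨t,⟨t,t⟩⟩; hence [every probably] is the functor — type ⟨t,⟨t,⟨t,t⟩⟩⟩.
At [every probably] (required: ⟨t,⟨t,⟨t,t⟩⟩⟩): every is ⟨e,t⟩, which is not a function with range ⟨t,⟨t,⟨t,t⟩⟩⟩; hence probably is the functor — type ⟨⟨e,t⟩,⟨t,⟨t,⟨t,t⟩⟩⟩⟩.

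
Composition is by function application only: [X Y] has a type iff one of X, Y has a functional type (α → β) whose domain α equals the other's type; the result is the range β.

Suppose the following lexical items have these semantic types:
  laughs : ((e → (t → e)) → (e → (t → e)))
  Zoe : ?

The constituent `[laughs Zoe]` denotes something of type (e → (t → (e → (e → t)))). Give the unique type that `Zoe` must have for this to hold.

(((e → (t → e)) → (e → (t → e))) → (e → (t → (e → (e → t)))))

[laughs Zoe] is required to be (e → (t → (e → (e → t)))). laughs : ((e → (t → e)) → (e → (t → e))) cannot yield (e → (t → (e → (e → t)))) as functor, so Zoe : (((e → (t → e)) → (e → (t → e))) → (e → (t → (e → (e → t))))).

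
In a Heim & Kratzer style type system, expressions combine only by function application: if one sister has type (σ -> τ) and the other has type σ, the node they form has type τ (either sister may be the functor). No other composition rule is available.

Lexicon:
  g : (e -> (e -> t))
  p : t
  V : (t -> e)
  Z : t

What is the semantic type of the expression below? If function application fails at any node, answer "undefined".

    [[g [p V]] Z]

undefined

[p V]: V is (t -> e), p is t; result e.
[g [p V]]: g is (e -> (e -> t)), [p V] is e; result (e -> t).
[[g [p V]] Z]: (e -> t) and t cannot combine by function application — type clash.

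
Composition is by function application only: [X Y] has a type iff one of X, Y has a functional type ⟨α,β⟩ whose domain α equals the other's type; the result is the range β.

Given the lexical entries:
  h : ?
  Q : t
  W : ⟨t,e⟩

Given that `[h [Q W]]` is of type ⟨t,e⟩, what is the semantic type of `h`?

For [h [Q W]] to have type ⟨t,e⟩ with [Q W] of type e, h must be the function: h : ⟨e,⟨t,e⟩⟩.

⟨e,⟨t,e⟩⟩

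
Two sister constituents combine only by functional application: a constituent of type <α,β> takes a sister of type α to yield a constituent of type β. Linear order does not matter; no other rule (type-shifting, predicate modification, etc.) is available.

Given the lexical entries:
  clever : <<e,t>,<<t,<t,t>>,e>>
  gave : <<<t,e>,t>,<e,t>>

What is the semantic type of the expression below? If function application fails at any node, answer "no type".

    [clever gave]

no type

At [clever gave]: neither <<e,t>,<<t,<t,t>>,e>> nor <<<t,e>,t>,<e,t>> can take the other as argument; the node is ill-typed.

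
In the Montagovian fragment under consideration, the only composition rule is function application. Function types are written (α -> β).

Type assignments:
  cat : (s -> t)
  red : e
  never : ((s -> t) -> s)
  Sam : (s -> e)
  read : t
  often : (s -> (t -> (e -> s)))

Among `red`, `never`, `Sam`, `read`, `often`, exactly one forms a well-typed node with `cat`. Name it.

red : e — cat needs s; red needs nothing (atomic); neither fits.
never — combines: never : ((s -> t) -> s) takes cat : (s -> t) as argument, giving s.
Sam : (s -> e) — cat needs s; Sam needs s; neither fits.
read : t — cat needs s; read needs nothing (atomic); neither fits.
often : (s -> (t -> (e -> s))) — cat needs s; often needs s; neither fits.

never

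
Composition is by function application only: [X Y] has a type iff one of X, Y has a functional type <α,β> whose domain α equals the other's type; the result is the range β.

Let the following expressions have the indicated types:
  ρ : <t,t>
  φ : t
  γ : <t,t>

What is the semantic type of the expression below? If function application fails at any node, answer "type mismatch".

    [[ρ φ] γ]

At [ρ φ], ρ : <t,t> takes φ : t, giving t.
At [[ρ φ] γ], γ : <t,t> takes [ρ φ] : t, giving t.

t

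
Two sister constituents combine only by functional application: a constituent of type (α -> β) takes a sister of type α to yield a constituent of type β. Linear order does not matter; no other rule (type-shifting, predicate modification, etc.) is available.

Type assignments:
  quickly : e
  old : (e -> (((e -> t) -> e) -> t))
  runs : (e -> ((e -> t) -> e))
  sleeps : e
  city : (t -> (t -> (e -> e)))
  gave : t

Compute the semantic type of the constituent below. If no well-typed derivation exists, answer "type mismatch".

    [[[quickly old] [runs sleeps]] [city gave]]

(e -> e)

[quickly old]: (e -> (((e -> t) -> e) -> t)) applied to e yields (((e -> t) -> e) -> t).
[runs sleeps]: (e -> ((e -> t) -> e)) applied to e yields ((e -> t) -> e).
[[quickly old] [runs sleeps]]: (((e -> t) -> e) -> t) applied to ((e -> t) -> e) yields t.
[city gave]: (t -> (t -> (e -> e))) applied to t yields (t -> (e -> e)).
[[[quickly old] [runs sleeps]] [city gave]]: (t -> (e -> e)) applied to t yields (e -> e).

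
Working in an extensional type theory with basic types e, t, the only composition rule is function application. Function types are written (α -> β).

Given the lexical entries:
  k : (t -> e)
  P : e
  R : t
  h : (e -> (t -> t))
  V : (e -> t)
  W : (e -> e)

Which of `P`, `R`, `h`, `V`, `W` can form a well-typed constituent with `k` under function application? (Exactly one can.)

R

P : e — neither side's domain matches the other.
R — combines: k : (t -> e) takes R : t as argument, giving e.
h : (e -> (t -> t)) — neither side's domain matches the other.
V : (e -> t) — neither side's domain matches the other.
W : (e -> e) — neither side's domain matches the other.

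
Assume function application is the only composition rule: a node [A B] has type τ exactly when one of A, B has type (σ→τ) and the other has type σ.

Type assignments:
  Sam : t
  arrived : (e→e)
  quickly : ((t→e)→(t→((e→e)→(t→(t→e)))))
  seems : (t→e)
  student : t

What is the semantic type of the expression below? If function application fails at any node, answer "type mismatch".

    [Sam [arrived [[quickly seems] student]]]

At [quickly seems], quickly : ((t→e)→(t→((e→e)→(t→(t→e))))) takes seems : (t→e), giving (t→((e→e)→(t→(t→e)))).
At [[quickly seems] student], [quickly seems] : (t→((e→e)→(t→(t→e)))) takes student : t, giving ((e→e)→(t→(t→e))).
At [arrived [[quickly seems] student]], [[quickly seems] student] : ((e→e)→(t→(t→e))) takes arrived : (e→e), giving (t→(t→e)).
At [Sam [arrived [[quickly seems] student]]], [arrived [[quickly seems] student]] : (t→(t→e)) takes Sam : t, giving (t→e).

(t→e)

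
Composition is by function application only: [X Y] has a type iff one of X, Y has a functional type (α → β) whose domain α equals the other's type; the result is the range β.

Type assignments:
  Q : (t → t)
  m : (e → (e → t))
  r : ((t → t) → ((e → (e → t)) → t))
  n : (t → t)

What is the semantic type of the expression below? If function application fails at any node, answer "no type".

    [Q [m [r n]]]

[r n]: functor r : ((t → t) → ((e → (e → t)) → t)), argument n : (t → t); result ((e → (e → t)) → t).
[m [r n]]: functor [r n] : ((e → (e → t)) → t), argument m : (e → (e → t)); result t.
[Q [m [r n]]]: functor Q : (t → t), argument [m [r n]] : t; result t.

t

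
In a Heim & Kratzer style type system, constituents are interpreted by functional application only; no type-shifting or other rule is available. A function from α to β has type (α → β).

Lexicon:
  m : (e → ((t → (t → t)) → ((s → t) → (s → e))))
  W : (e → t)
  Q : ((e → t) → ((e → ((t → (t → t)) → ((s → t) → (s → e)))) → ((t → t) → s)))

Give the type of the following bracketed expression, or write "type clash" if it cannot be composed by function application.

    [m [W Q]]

[W Q] — Q of type ((e → t) → ((e → ((t → (t → t)) → ((s → t) → (s → e)))) → ((t → t) → s))) combines with W of type (e → t): type ((e → ((t → (t → t)) → ((s → t) → (s → e)))) → ((t → t) → s)).
[m [W Q]] — [W Q] of type ((e → ((t → (t → t)) → ((s → t) → (s → e)))) → ((t → t) → s)) combines with m of type (e → ((t → (t → t)) → ((s → t) → (s → e)))): type ((t → t) → s).

((t → t) → s)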